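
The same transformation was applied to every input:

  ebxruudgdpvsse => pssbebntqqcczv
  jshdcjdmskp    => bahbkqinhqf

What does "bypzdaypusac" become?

xbywnsqyazwn

The transformation: move the first 3 characters to the end (rotate left by 3), then shift every letter 2 places backward in the alphabet (wrapping around).
Applying both steps to "bypzdaypusac": "zdaypusacbyp", then "xbywnsqyazwn".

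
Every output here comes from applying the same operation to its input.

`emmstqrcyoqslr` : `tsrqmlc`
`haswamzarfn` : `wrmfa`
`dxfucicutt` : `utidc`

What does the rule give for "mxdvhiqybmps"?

xspmhb

The rule is to sort the characters into reverse alphabetical order, then keep every other character starting from the second (positions 2nd, 4th, 6th, ...).
Starting from "mxdvhiqybmps": after the first operation, "yxvsqpmmihdb"; after the second, "xspmhb".
(Check on "dxfucicutt": → "xuuttifdcc" → "utidc" ✓)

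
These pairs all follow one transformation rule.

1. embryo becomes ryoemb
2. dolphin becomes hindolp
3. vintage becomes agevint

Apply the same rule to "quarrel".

relquar

Each output is the input with this applied: move the last 3 characters to the front (rotate right by 3).
On "quarrel" that produces "relquar".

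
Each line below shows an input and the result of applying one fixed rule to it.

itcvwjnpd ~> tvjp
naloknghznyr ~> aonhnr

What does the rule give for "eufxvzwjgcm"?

uxzjc

The pattern: keep every other character starting from the second (positions 2nd, 4th, 6th, ...).
So "eufxvzwjgcm" becomes "uxzjc".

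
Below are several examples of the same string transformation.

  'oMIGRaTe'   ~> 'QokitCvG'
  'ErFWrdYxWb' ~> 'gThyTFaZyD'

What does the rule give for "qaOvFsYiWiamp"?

SCqXhUaKyKCOR

The pattern: flip the case of every letter, then shift every letter 2 places forward in the alphabet (wrapping around).
For "qaOvFsYiWiamp" the result is "SCqXhUaKyKCOR".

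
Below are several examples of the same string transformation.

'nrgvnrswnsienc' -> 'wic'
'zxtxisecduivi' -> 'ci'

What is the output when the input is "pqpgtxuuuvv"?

uv

Each output is the input with this applied: keep one character in every 3, starting at position 2 (positions 2nd, 5th, 8th, ...), then delete the first 2 characters.
On "pqpgtxuuuvv": the first step gives "qtuv", and the second then gives "uv".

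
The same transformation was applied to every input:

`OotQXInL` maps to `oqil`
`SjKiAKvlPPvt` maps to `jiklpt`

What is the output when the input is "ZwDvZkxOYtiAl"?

wvkota

In each case the input is transformed by: keep every other character starting from the second (positions 2nd, 4th, 6th, ...), then convert every letter to lowercase.
Applying both steps to "ZwDvZkxOYtiAl": "wvkOtA", then "wvkota".
(Check on "SjKiAKvlPPvt": → "jiKlPt" → "jiklpt" ✓)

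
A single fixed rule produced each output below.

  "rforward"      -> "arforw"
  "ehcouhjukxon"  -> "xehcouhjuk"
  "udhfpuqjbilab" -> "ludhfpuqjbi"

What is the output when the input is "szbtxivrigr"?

iszbtxivr

The transformation: delete the last 2 characters, then move the last character to the front.
Starting from "szbtxivrigr": after the first operation, "szbtxivri"; after the second, "iszbtxivr".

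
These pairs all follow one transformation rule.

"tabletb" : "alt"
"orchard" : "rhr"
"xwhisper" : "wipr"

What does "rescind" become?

ecn

In each case the input is transformed by: keep every other character starting from the second (positions 2nd, 4th, 6th, ...).
Doing the same to "rescind": "ecn".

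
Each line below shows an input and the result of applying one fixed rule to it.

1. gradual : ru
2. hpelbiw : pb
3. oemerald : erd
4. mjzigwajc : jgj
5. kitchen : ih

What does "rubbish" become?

Rule — keep one character in every 3, starting at position 2 (positions 2nd, 5th, 8th, ...).
For "rubbish" the result is "ui".

ui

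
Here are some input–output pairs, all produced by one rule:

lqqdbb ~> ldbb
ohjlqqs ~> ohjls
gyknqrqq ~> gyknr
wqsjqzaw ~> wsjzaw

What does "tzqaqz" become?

The rule is to remove every "q".
Doing the same to "tzqaqz": "tzaz".

tzaz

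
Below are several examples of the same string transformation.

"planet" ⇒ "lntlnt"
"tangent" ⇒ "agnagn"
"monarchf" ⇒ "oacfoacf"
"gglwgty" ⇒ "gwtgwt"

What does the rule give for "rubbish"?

Each output is the input with this applied: keep every other character starting from the second (positions 2nd, 4th, 6th, ...), then write the whole string twice.
Applying both steps to "rubbish": "ubs", then "ubsubs".

ubsubs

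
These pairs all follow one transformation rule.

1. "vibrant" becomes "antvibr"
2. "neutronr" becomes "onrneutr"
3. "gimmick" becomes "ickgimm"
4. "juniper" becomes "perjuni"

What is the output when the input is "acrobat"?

What's happening: move the last 3 characters to the front (rotate right by 3).
For "acrobat" the result is "batacro".

batacro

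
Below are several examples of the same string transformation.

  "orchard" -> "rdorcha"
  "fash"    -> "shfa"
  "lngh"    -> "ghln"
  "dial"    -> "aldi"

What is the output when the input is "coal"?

The transformation: move the last 2 characters to the front (rotate right by 2).
Applying that to "coal" gives "alco".

alco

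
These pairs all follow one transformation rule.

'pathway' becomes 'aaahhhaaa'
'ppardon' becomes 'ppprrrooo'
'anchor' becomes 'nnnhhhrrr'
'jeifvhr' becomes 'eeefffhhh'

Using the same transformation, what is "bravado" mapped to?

rrrvvvddd

The transformation: keep every other character starting from the second (positions 2nd, 4th, 6th, ...), then repeat every character 3 times.
Starting from "bravado": after the first operation, "rvd"; after the second, "rrrvvvddd".
(Check on "anchor": → "nhr" → "nnnhhhrrr" ✓)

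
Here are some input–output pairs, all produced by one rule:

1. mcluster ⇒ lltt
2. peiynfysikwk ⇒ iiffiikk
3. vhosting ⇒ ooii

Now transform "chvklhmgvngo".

vvhhvvoo

Each output is the input with this applied: keep one character in every 3, starting at position 3 (positions 3rd, 6th, 9th, ...), then double every character.
Applying both steps to "chvklhmgvngo": "vhvo", then "vvhhvvoo".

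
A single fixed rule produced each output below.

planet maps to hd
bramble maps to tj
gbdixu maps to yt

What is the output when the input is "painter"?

The pattern: shift every letter 8 places backward in the alphabet (wrapping around), then keep only the first 2 characters.
"painter" → "hsaflwj" → "hs".

hs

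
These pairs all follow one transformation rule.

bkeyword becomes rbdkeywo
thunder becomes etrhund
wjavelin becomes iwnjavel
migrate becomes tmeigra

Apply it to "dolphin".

idnolph

The pattern: swap the first and last characters, then move the last 2 characters to the front (rotate right by 2).
Applying that to "dolphin" gives "idnolph".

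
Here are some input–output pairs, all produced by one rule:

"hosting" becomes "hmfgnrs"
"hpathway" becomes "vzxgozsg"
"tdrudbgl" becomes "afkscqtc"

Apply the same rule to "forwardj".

The rule is to move the last 3 characters to the front (rotate right by 3), then shift every letter 1 place backward in the alphabet (wrapping around).
Working it through for "forwardj": intermediate "rdjforwa", final "qcienqvz".

qcienqvz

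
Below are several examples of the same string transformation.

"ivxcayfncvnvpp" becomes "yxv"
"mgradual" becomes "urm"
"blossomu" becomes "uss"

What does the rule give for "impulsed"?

usp

In each case the input is transformed by: sort the characters into reverse alphabetical order, then keep only the first 3 characters.
"impulsed" → "usp".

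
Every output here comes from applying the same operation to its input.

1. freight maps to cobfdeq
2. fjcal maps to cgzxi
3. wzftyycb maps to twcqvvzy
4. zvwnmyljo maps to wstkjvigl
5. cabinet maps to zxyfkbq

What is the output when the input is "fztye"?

cwqvb

Each output is the input with this applied: shift every letter 3 places backward in the alphabet (wrapping around).
Doing the same to "fztye": "cwqvb".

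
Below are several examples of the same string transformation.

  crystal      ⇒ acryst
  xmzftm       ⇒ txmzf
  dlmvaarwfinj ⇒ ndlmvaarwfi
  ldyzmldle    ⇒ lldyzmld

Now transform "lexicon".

Rule — delete the last character, then move the last character to the front.
Doing the same to "lexicon": "olexic".

olexic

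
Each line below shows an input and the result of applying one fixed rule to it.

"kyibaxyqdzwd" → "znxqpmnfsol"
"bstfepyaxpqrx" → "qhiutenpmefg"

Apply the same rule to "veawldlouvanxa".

The rule is to shift every letter 11 places backward in the alphabet (wrapping around), then delete the last character.
Applying both steps to "veawldlouvanxa": "ktplasadjkpcmp", then "ktplasadjkpcm".

ktplasadjkpcm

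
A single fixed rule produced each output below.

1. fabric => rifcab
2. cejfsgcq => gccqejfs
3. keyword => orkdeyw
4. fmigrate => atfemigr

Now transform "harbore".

orhearb

Looking at the pairs, the operation is to swap the first and last characters, then move the last 3 characters to the front (rotate right by 3).
For "harbore", step one produces "earborh"; step two turns that into "orhearb".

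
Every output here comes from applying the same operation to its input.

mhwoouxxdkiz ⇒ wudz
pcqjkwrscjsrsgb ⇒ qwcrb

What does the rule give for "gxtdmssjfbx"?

tsf

Looking at the pairs, the operation is to keep one character in every 3, starting at position 3 (positions 3rd, 6th, 9th, ...).
Applying that to "gxtdmssjfbx" gives "tsf".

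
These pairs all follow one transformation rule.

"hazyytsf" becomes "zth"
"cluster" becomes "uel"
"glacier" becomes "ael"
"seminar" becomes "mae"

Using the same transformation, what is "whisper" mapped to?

ieh

Looking at the pairs, the operation is to move the first 2 characters to the end (rotate left by 2), then keep one character in every 3, starting at position 1 (positions 1st, 4th, 7th, ...).
Starting from "whisper": after the first operation, "isperwh"; after the second, "ieh".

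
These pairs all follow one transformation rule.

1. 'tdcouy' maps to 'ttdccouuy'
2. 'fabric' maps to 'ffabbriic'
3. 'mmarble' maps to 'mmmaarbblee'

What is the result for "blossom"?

bbloosssomm

What's happening: repeat every character 3 times, then keep every other character starting from the first (positions 1st, 3rd, 5th, ...).
Applying both steps to "blossom": "bbblllooossssssooommm", then "bbloosssomm".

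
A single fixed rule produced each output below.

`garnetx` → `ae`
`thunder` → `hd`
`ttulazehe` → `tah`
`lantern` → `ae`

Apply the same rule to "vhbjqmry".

hqy

The transformation: keep one character in every 3, starting at position 2 (positions 2nd, 5th, 8th, ...).
For "vhbjqmry" the result is "hqy".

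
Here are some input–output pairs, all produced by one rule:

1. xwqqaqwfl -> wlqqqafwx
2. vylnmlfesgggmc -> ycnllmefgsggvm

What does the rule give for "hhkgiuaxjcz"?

In each case the input is transformed by: swap the first and last characters, then swap each adjacent pair of characters (1↔2, 3↔4, ...).
For "hhkgiuaxjcz", step one produces "zhkgiuaxjch"; step two turns that into "hzgkuixacjh".

hzgkuixacjh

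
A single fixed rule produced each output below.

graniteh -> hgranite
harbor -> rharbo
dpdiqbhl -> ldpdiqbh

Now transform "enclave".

eenclav

The pattern: move the last character to the front.
So "enclave" becomes "eenclav".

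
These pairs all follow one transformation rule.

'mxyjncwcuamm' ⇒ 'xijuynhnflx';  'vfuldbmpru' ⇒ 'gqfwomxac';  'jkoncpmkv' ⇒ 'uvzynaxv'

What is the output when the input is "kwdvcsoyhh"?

The pattern: shift every letter 11 places forward in the alphabet (wrapping around), then delete the last character.
On "kwdvcsoyhh": the first step gives "vhogndzjss", and the second then gives "vhogndzjs".

vhogndzjs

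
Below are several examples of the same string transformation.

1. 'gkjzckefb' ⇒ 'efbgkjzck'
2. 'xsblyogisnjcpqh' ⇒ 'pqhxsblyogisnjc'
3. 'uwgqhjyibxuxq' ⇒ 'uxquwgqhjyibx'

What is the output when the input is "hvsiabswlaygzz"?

The transformation: move the last 3 characters to the front (rotate right by 3).
For "hvsiabswlaygzz" the result is "gzzhvsiabswlay".

gzzhvsiabswlay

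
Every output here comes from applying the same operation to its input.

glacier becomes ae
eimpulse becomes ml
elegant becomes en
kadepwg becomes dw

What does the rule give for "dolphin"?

What's happening: keep one character in every 3, starting at position 3 (positions 3rd, 6th, 9th, ...).
So "dolphin" becomes "li".

li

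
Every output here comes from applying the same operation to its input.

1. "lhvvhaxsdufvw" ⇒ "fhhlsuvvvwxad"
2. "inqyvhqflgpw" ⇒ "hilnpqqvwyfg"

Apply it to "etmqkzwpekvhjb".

ehjkkmpqtvwzbe

In each case the input is transformed by: sort the characters into alphabetical order, then move the first 2 characters to the end (rotate left by 2).
On "etmqkzwpekvhjb": the first step gives "beehjkkmpqtvwz", and the second then gives "ehjkkmpqtvwzbe".
(Check on "inqyvhqflgpw": → "fghilnpqqvwy" → "hilnpqqvwyfg" ✓)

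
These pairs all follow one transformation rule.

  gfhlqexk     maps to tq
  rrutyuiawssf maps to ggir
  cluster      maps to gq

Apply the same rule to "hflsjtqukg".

xfw

What's happening: keep one character in every 3, starting at position 3 (positions 3rd, 6th, 9th, ...), then shift every letter 12 places forward in the alphabet (wrapping around).
Starting from "hflsjtqukg": after the first operation, "ltk"; after the second, "xfw".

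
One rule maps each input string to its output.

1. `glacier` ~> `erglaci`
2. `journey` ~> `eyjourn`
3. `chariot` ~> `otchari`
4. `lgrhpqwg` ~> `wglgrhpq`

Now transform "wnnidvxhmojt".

jtwnnidvxhmo

In each case the input is transformed by: move the last 2 characters to the front (rotate right by 2).
On "wnnidvxhmojt" that produces "jtwnnidvxhmo".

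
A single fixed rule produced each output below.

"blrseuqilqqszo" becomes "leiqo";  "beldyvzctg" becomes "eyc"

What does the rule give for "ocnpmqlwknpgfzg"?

Each output is the input with this applied: keep one character in every 3, starting at position 2 (positions 2nd, 5th, 8th, ...).
Applying that to "ocnpmqlwknpgfzg" gives "cmwpz".

cmwpz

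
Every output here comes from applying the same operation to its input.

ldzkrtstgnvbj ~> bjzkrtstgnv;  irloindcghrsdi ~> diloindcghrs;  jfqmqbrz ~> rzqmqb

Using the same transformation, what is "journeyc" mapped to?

The transformation: delete the first 2 characters, then move the last 2 characters to the front (rotate right by 2).
On "journeyc": the first step gives "urneyc", and the second then gives "ycurne".

ycurne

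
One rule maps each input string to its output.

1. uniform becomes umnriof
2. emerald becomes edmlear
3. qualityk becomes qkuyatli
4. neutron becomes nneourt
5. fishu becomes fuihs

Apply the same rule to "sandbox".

sxaonbd

Rule — take characters alternately from the front and the back (1st, last, 2nd, 2nd-last, ...).
Applying that to "sandbox" gives "sxaonbd".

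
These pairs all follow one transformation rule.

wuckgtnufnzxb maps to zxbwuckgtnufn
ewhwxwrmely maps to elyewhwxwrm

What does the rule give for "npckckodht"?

The rule is to move the last 3 characters to the front (rotate right by 3).
Doing the same to "npckckodht": "dhtnpckcko".

dhtnpckcko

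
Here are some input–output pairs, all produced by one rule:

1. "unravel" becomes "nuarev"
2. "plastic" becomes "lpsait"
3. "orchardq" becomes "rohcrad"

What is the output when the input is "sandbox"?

In each case the input is transformed by: delete the last character, then swap each adjacent pair of characters (1↔2, 3↔4, ...).
On "sandbox": the first step gives "sandbo", and the second then gives "asdnob".

asdnob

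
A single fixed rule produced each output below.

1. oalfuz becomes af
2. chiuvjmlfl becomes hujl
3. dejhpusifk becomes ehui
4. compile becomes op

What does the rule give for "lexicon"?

ei

Each output is the input with this applied: keep every other character starting from the second (positions 2nd, 4th, 6th, ...), then delete the last character.
Working it through for "lexicon": intermediate "eio", final "ei".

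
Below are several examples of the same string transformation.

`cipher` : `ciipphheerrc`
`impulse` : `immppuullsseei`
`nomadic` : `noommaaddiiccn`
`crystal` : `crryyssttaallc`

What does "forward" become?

foorrwwaarrddf

The rule is to double every character, then move the first character to the end.
On "forward" that produces "foorrwwaarrddf".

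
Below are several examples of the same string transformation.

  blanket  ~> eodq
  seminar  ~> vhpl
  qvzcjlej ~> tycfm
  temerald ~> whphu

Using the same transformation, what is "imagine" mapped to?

In each case the input is transformed by: shift every letter 3 places forward in the alphabet (wrapping around), then delete the last 3 characters.
Applying both steps to "imagine": "lpdjlqh", then "lpdj".
(Check on "qvzcjlej": → "tycfmohm" → "tycfm" ✓)

lpdj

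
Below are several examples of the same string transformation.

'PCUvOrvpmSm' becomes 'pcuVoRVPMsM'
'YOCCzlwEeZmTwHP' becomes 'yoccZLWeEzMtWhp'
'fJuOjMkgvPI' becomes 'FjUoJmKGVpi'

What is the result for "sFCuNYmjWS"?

SfcUnyMJws

What's happening: flip the case of every letter.
Applying that to "sFCuNYmjWS" gives "SfcUnyMJws".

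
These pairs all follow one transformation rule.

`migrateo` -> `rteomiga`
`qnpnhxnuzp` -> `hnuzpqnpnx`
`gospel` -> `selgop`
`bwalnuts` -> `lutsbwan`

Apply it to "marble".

rlemab

The transformation: swap the front and back halves of the string, then swap the first and last characters.
Starting from "marble": after the first operation, "blemar"; after the second, "rlemab".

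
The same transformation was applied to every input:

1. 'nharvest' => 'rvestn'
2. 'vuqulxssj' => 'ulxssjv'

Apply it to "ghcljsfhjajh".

ljsfhjajhg

Each output is the input with this applied: move the first 3 characters to the end (rotate left by 3), then delete the last 2 characters.
Working it through for "ghcljsfhjajh": intermediate "ljsfhjajhghc", final "ljsfhjajhg".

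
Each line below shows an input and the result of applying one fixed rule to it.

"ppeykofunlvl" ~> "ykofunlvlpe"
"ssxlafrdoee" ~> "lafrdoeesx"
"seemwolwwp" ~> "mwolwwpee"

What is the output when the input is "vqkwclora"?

wcloraqk

Each output is the input with this applied: delete the first character, then move the first 2 characters to the end (rotate left by 2).
On "vqkwclora": the first step gives "qkwclora", and the second then gives "wcloraqk".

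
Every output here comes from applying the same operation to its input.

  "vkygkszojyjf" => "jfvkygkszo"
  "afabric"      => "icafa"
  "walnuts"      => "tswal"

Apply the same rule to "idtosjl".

The pattern: move the last 2 characters to the front (rotate right by 2), then delete the last 2 characters.
For "idtosjl" the result is "jlidt".

jlidt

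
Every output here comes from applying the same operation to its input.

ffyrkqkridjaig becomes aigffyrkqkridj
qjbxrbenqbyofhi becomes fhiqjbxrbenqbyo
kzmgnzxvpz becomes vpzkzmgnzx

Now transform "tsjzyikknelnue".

Looking at the pairs, the operation is to move the last 3 characters to the front (rotate right by 3).
So "tsjzyikknelnue" becomes "nuetsjzyikknel".

nuetsjzyikknel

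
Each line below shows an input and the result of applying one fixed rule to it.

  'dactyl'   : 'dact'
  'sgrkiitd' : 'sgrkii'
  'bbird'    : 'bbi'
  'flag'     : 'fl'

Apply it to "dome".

In each case the input is transformed by: delete the last 2 characters.
Applying that to "dome" gives "do".

do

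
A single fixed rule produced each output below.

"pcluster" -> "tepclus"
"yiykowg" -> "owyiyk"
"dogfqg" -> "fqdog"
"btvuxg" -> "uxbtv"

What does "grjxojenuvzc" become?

vzgrjxojenu

Rule — delete the last character, then move the last 2 characters to the front (rotate right by 2).
Working it through for "grjxojenuvzc": intermediate "grjxojenuvz", final "vzgrjxojenu".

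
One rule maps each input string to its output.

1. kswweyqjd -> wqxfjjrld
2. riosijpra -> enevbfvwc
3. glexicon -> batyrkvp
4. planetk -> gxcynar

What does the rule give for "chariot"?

bgpunev

What's happening: move the last 2 characters to the front (rotate right by 2), then shift every letter 13 places forward in the alphabet (wrapping around) — i.e. ROT13.
Working it through for "chariot": intermediate "otchari", final "bgpunev".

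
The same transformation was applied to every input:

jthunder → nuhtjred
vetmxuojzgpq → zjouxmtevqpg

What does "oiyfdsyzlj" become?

Each output is the input with this applied: move the last 3 characters to the front (rotate right by 3), then reverse the string.
For "oiyfdsyzlj", step one produces "zljoiyfdsy"; step two turns that into "ysdfyiojlz".

ysdfyiojlz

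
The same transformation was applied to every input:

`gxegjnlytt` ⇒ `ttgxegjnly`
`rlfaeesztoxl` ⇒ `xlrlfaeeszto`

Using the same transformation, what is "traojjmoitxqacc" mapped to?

cctraojjmoitxqa

Rule — move the last 2 characters to the front (rotate right by 2).
For "traojjmoitxqacc" the result is "cctraojjmoitxqa".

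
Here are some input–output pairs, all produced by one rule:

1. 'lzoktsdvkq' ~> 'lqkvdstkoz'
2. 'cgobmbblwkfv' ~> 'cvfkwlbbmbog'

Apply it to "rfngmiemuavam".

Rule — reverse the string, then move the last character to the front.
For "rfngmiemuavam", step one produces "mavaumeimgnfr"; step two turns that into "rmavaumeimgnf".

rmavaumeimgnf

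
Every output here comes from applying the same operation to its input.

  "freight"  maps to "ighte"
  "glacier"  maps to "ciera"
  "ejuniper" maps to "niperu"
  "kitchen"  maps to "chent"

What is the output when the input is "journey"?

rneyu

The transformation: delete the first 2 characters, then move the first character to the end.
For "journey", step one produces "urney"; step two turns that into "rneyu".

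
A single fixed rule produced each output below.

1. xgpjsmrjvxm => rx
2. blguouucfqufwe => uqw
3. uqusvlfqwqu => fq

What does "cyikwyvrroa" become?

vo

What's happening: keep one character in every 3, starting at position 1 (positions 1st, 4th, 7th, ...), then delete the first 2 characters.
Starting from "cyikwyvrroa": after the first operation, "ckvo"; after the second, "vo".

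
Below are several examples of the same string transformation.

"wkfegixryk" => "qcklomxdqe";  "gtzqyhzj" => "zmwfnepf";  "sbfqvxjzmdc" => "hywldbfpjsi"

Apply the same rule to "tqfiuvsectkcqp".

The transformation: shift every letter 6 places forward in the alphabet (wrapping around), then swap each adjacent pair of characters (1↔2, 3↔4, ...).
Applying both steps to "tqfiuvsectkcqp": "zwloabykizqiwv", then "wzolbakyziiqvw".
(Check on "wkfegixryk": → "cqlkmodxeq" → "qcklomxdqe" ✓)

wzolbakyziiqvw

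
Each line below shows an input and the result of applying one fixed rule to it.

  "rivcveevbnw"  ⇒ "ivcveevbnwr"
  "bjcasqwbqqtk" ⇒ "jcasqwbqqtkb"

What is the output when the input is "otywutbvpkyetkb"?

tywutbvpkyetkbo

The rule is to move the first character to the end.
Doing the same to "otywutbvpkyetkb": "tywutbvpkyetkbo".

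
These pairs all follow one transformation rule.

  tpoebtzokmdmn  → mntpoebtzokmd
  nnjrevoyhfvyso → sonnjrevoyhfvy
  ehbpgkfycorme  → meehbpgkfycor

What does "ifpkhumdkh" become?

khifpkhumd

What's happening: move the last 2 characters to the front (rotate right by 2).
On "ifpkhumdkh" that produces "khifpkhumd".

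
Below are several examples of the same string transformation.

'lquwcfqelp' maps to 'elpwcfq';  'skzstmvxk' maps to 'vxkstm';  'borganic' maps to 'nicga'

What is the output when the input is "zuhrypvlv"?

The transformation: delete the first 3 characters, then move the last 3 characters to the front (rotate right by 3).
Starting from "zuhrypvlv": after the first operation, "rypvlv"; after the second, "vlvryp".

vlvryp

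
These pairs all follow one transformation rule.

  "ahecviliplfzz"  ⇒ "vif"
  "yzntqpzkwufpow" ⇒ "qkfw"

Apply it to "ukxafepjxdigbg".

Looking at the pairs, the operation is to delete the first 3 characters, then keep one character in every 3, starting at position 2 (positions 2nd, 5th, 8th, ...).
"ukxafepjxdigbg" → "afepjxdigbg" → "fjig".
(Check on "yzntqpzkwufpow": → "tqpzkwufpow" → "qkfw" ✓)

fjig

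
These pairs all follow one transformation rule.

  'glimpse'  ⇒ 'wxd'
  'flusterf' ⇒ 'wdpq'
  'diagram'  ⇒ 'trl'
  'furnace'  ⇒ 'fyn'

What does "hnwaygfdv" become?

ylro

Rule — keep every other character starting from the second (positions 2nd, 4th, 6th, ...), then shift every letter 11 places forward in the alphabet (wrapping around).
Applying that to "hnwaygfdv" gives "ylro".
(Check on "furnace": → "unc" → "fyn" ✓)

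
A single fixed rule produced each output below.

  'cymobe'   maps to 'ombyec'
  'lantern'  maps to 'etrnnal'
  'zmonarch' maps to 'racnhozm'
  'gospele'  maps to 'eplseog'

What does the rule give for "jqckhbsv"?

bhskvcjq

Looking at the pairs, the operation is to move the last 3 characters to the front (rotate right by 3), then take characters alternately from the front and the back (1st, last, 2nd, 2nd-last, ...).
"jqckhbsv" → "bhskvcjq".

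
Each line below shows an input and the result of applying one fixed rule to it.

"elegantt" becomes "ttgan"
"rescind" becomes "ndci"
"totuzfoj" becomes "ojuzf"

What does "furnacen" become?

The transformation: delete the first 3 characters, then move the last 2 characters to the front (rotate right by 2).
Starting from "furnacen": after the first operation, "nacen"; after the second, "ennac".
(Check on "totuzfoj": → "uzfoj" → "ojuzf" ✓)

ennac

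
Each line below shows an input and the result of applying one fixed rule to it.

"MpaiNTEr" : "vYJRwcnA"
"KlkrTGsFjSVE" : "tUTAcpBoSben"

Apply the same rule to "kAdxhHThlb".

TjMGQqcQUK

Rule — shift every letter 9 places forward in the alphabet (wrapping around), then flip the case of every letter.
For "kAdxhHThlb", step one produces "tJmgqQCquk"; step two turns that into "TjMGQqcQUK".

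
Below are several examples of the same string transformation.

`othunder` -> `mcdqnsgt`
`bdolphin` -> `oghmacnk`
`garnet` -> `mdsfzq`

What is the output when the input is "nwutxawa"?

The transformation: swap the front and back halves of the string, then shift every letter 1 place backward in the alphabet (wrapping around).
So "nwutxawa" becomes "wzvzmvts".

wzvzmvts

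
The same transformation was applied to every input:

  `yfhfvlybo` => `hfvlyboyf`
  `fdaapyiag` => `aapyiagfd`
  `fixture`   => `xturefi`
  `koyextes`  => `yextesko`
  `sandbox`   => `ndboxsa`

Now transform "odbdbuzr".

The transformation: move the first 2 characters to the end (rotate left by 2).
So "odbdbuzr" becomes "bdbuzrod".

bdbuzrod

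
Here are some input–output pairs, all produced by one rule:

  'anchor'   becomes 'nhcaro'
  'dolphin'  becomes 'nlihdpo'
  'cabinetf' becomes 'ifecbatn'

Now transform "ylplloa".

olllayp

Looking at the pairs, the operation is to sort the characters into reverse alphabetical order, then move the first 2 characters to the end (rotate left by 2).
On "ylplloa" that produces "olllayp".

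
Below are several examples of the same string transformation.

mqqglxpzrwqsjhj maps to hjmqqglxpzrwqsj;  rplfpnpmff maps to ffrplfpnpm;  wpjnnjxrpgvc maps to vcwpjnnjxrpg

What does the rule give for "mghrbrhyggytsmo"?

momghrbrhyggyts

The rule is to move the last 2 characters to the front (rotate right by 2).
On "mghrbrhyggytsmo" that produces "momghrbrhyggyts".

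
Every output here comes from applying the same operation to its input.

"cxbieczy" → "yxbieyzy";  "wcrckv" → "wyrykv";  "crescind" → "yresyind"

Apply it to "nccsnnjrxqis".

The pattern: replace every "c" with "y".
On "nccsnnjrxqis" that produces "nyysnnjrxqis".

nyysnnjrxqis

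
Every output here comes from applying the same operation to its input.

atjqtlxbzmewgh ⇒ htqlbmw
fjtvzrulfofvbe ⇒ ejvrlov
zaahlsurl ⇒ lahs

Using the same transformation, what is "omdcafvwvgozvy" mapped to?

In each case the input is transformed by: move the last 2 characters to the front (rotate right by 2), then keep every other character starting from the second (positions 2nd, 4th, 6th, ...).
Working it through for "omdcafvwvgozvy": intermediate "vyomdcafvwvgoz", final "ymcfwgz".
(Check on "fjtvzrulfofvbe": → "befjtvzrulfofv" → "ejvrlov" ✓)

ymcfwgz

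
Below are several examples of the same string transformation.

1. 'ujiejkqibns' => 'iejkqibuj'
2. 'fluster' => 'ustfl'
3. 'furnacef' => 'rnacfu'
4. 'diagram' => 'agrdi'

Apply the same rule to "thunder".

undth

Rule — delete the last 2 characters, then move the first 2 characters to the end (rotate left by 2).
"thunder" → "undth".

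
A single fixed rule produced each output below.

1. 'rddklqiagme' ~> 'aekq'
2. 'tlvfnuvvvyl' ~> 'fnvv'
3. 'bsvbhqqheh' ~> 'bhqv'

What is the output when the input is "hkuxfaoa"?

ahu

The transformation: sort the characters into alphabetical order, then keep one character in every 3, starting at position 1 (positions 1st, 4th, 7th, ...).
Working it through for "hkuxfaoa": intermediate "aafhkoux", final "ahu".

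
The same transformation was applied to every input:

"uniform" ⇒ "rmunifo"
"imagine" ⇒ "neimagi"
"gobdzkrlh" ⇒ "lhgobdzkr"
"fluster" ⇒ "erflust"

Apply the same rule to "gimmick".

ckgimmi

The transformation: move the last 2 characters to the front (rotate right by 2).
Applying that to "gimmick" gives "ckgimmi".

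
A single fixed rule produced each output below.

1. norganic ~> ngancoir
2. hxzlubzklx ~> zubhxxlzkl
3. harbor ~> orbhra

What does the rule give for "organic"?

gnaocri

The transformation: take characters alternately from the front and the back (1st, last, 2nd, 2nd-last, ...), then move the last 3 characters to the front (rotate right by 3).
Starting from "organic": after the first operation, "ocrigna"; after the second, "gnaocri".
(Check on "hxzlubzklx": → "hxxlzklzub" → "zubhxxlzkl" ✓)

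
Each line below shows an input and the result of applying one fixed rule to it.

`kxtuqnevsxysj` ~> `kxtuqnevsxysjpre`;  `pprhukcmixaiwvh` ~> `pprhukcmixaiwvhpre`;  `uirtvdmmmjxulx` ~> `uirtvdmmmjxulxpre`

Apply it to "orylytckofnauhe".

orylytckofnauhepre

What's happening: append "pre".
On "orylytckofnauhe" that produces "orylytckofnauhepre".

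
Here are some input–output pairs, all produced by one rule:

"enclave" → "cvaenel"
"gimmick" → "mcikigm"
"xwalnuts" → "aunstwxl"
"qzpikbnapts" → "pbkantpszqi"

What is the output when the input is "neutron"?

What's happening: swap each adjacent pair of characters (1↔2, 3↔4, ...), then move the first 3 characters to the end (rotate left by 3).
Doing the same to "neutron": "uornent".

uornent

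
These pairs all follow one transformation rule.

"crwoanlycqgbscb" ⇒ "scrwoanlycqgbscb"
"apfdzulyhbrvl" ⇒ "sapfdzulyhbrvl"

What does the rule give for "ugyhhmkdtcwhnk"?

sugyhhmkdtcwhnk

Rule — prepend "s".
"ugyhhmkdtcwhnk" → "sugyhhmkdtcwhnk".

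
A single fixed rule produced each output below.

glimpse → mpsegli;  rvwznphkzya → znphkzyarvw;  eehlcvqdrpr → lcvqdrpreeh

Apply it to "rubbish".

bishrub

In each case the input is transformed by: move the first 3 characters to the end (rotate left by 3).
On "rubbish" that produces "bishrub".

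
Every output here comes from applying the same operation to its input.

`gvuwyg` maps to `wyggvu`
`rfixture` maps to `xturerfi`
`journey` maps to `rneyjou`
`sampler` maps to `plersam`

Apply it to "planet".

What's happening: move the first 3 characters to the end (rotate left by 3).
On "planet" that produces "netpla".

netpla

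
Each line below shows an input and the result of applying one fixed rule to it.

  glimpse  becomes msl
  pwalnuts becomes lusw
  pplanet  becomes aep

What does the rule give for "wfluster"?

utrf

The transformation: keep every other character starting from the second (positions 2nd, 4th, 6th, ...), then move the first character to the end.
Applying both steps to "wfluster": "futr", then "utrf".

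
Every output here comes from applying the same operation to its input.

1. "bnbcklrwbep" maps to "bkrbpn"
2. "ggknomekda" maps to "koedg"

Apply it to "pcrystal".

rsap

Each output is the input with this applied: move the first 2 characters to the end (rotate left by 2), then keep every other character starting from the first (positions 1st, 3rd, 5th, ...).
So "pcrystal" becomes "rsap".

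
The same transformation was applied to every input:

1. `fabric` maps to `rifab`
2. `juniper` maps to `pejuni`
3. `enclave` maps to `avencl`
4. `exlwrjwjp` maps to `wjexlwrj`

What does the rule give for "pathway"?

Looking at the pairs, the operation is to delete the last character, then move the last 2 characters to the front (rotate right by 2).
On "pathway": the first step gives "pathwa", and the second then gives "wapath".

wapath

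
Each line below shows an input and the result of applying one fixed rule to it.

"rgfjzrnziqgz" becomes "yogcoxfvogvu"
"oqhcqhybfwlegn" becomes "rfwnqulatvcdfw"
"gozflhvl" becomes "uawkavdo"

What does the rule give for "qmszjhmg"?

oywbvfbh

What's happening: move the first 3 characters to the end (rotate left by 3), then shift every letter 11 places backward in the alphabet (wrapping around).
Starting from "qmszjhmg": after the first operation, "zjhmgqms"; after the second, "oywbvfbh".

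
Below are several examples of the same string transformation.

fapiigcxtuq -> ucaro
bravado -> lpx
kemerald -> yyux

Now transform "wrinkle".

lhf

The pattern: shift every letter 6 places backward in the alphabet (wrapping around), then keep every other character starting from the second (positions 2nd, 4th, 6th, ...).
Starting from "wrinkle": after the first operation, "qlchefy"; after the second, "lhf".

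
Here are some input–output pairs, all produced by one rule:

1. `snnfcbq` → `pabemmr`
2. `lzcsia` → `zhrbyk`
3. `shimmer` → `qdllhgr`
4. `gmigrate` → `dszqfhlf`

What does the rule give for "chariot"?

Rule — shift every letter 1 place backward in the alphabet (wrapping around), then reverse the string.
For "chariot", step one produces "bgzqhns"; step two turns that into "snhqzgb".

snhqzgb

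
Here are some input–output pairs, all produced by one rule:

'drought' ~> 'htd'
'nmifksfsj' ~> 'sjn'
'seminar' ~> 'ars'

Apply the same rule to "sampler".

Rule — move the last 2 characters to the front (rotate right by 2), then keep only the first 3 characters.
For "sampler", step one produces "ersampl"; step two turns that into "ers".

ers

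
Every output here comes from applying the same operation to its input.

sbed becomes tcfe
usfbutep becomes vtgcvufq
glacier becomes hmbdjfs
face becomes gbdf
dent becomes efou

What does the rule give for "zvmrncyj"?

awnsodzk

The rule is to shift every letter 1 place forward in the alphabet (wrapping around).
Doing the same to "zvmrncyj": "awnsodzk".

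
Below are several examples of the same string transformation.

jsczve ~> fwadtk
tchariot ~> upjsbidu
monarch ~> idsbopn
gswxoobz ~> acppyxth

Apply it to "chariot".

In each case the input is transformed by: shift every letter 1 place forward in the alphabet (wrapping around), then reverse the string.
For "chariot", step one produces "dibsjpu"; step two turns that into "upjsbid".

upjsbid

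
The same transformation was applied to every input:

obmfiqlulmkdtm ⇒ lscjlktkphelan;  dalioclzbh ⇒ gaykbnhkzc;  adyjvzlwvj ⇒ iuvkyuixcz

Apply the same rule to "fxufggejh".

The rule is to reverse the string, then shift every letter 1 place backward in the alphabet (wrapping around).
For "fxufggejh" the result is "gidffetwe".

gidffetwe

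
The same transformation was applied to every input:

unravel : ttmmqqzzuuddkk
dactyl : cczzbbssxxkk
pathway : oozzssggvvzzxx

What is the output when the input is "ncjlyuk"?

mmbbiikkxxttjj

The pattern: double every character, then shift every letter 1 place backward in the alphabet (wrapping around).
"ncjlyuk" → "nnccjjllyyuukk" → "mmbbiikkxxttjj".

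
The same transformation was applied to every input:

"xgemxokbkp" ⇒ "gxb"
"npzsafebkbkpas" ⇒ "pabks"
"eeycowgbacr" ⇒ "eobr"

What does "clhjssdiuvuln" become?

lsiu

The transformation: keep one character in every 3, starting at position 2 (positions 2nd, 5th, 8th, ...).
"clhjssdiuvuln" → "lsiu".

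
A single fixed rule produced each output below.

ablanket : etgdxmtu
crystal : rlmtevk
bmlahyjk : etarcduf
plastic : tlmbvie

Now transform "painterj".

bgmxkcit

The rule is to shift every letter 7 places backward in the alphabet (wrapping around), then move the first 2 characters to the end (rotate left by 2).
For "painterj", step one produces "itbgmxkc"; step two turns that into "bgmxkcit".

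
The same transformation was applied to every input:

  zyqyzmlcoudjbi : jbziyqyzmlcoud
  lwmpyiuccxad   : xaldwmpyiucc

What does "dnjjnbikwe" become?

Each output is the input with this applied: swap the first and last characters, then move the last 3 characters to the front (rotate right by 3).
"dnjjnbikwe" → "kwdenjjnbi".
(Check on "lwmpyiuccxad": → "dwmpyiuccxal" → "xaldwmpyiucc" ✓)

kwdenjjnbi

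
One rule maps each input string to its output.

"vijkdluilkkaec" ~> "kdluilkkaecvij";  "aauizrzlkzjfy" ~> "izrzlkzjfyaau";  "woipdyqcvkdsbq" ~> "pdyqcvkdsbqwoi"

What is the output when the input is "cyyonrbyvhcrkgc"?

onrbyvhcrkgccyy

Each output is the input with this applied: move the first 3 characters to the end (rotate left by 3).
Applying that to "cyyonrbyvhcrkgc" gives "onrbyvhcrkgccyy".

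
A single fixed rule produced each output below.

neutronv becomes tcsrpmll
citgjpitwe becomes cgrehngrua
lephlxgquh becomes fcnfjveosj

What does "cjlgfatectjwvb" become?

In each case the input is transformed by: swap the first and last characters, then shift every letter 2 places backward in the alphabet (wrapping around).
For "cjlgfatectjwvb", step one produces "bjlgfatectjwvc"; step two turns that into "zhjedyrcarhuta".

zhjedyrcarhuta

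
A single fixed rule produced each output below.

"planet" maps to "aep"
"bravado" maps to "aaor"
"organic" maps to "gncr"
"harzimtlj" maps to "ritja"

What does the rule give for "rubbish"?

bihu

The transformation: move the first 2 characters to the end (rotate left by 2), then keep every other character starting from the first (positions 1st, 3rd, 5th, ...).
"rubbish" → "bbishru" → "bihu".
(Check on "harzimtlj": → "rzimtljha" → "ritja" ✓)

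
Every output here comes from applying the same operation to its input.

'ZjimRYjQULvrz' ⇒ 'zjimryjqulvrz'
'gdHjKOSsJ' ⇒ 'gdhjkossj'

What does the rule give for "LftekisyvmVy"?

lftekisyvmvy

The pattern: convert every letter to lowercase.
Applying that to "LftekisyvmVy" gives "lftekisyvmvy".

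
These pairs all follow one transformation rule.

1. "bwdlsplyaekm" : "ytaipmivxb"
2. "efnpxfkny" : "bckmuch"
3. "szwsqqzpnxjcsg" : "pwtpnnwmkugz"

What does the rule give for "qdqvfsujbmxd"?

nanscprgyj

Looking at the pairs, the operation is to delete the last 2 characters, then shift every letter 3 places backward in the alphabet (wrapping around).
Working it through for "qdqvfsujbmxd": intermediate "qdqvfsujbm", final "nanscprgyj".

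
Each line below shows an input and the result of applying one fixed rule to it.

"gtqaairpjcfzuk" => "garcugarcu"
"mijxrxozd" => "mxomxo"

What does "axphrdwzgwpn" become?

What's happening: keep one character in every 3, starting at position 1 (positions 1st, 4th, 7th, ...), then write the whole string twice.
For "axphrdwzgwpn", step one produces "ahww"; step two turns that into "ahwwahww".
(Check on "mijxrxozd": → "mxo" → "mxomxo" ✓)

ahwwahww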